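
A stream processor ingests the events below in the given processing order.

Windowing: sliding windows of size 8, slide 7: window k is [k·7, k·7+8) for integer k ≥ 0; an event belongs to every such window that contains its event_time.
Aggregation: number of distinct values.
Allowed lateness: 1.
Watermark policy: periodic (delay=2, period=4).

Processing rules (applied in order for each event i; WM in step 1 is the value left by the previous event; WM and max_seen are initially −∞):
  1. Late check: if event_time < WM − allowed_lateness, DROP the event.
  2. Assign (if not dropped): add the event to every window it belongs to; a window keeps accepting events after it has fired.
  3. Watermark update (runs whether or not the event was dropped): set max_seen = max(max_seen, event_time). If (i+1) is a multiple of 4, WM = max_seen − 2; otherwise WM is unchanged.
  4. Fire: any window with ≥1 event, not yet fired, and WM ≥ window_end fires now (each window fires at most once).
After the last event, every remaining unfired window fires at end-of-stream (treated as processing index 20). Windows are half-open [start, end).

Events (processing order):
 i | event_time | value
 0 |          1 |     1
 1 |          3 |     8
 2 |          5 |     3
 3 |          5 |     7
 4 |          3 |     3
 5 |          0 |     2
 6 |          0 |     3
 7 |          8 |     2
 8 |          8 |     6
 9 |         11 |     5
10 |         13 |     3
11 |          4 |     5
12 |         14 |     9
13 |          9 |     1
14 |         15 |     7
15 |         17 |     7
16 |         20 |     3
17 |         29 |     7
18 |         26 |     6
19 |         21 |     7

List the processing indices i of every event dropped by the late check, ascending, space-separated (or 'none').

i=0 t=1 v=1: → [0,8); WM=−∞
i=1 t=3 v=8: → [0,8); WM=−∞
i=2 t=5 v=3: → [0,8); WM=−∞
i=3 t=5 v=7: → [0,8); WM=3
i=4 t=3 v=3: → [0,8); WM=3
i=5 t=0 v=2: DROP (t<3-1); WM=3
i=6 t=0 v=3: DROP (t<3-1); WM=3
i=7 t=8 v=2: → [7,15); WM=6
i=8 t=8 v=6: → [7,15); WM=6
i=9 t=11 v=5: → [7,15); WM=6
i=10 t=13 v=3: → [7,15); WM=6
i=11 t=4 v=5: DROP (t<6-1); WM=11; [0,8) fires=4
i=12 t=14 v=9: → [14,22),[7,15); WM=11
i=13 t=9 v=1: DROP (t<11-1); WM=11
i=14 t=15 v=7: → [14,22); WM=11
i=15 t=17 v=7: → [14,22); WM=15; [7,15) fires=5
i=16 t=20 v=3: → [14,22); WM=15
i=17 t=29 v=7: → [28,36); WM=15
i=18 t=26 v=6: → [21,29); WM=15
i=19 t=21 v=7: → [21,29),[14,22); WM=27; [14,22) fires=3

5 6 11 13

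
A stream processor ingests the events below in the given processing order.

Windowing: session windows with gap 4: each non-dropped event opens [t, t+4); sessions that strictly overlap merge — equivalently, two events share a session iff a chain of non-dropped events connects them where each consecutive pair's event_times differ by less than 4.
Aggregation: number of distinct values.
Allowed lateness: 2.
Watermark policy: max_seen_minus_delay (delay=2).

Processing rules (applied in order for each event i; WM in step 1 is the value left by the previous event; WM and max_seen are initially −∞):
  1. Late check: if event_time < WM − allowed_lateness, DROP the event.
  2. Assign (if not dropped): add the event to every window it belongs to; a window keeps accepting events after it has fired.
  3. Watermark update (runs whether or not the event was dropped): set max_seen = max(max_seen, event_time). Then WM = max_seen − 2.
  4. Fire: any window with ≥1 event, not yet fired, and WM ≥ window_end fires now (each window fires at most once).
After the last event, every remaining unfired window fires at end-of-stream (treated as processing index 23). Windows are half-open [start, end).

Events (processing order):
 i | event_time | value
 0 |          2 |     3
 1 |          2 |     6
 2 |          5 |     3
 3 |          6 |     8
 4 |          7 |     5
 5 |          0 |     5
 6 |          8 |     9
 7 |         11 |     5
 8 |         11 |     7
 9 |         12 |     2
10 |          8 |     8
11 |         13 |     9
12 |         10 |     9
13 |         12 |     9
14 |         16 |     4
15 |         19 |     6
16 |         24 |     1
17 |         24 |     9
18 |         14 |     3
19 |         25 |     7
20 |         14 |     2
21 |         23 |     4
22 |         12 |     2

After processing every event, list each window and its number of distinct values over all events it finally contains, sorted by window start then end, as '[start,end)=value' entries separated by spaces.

i=0 t=2 v=3: → [2,6); WM=0
i=1 t=2 v=6: → [2,6); WM=0
i=2 t=5 v=3: → [2,9); WM=3
i=3 t=6 v=8: → [2,10); WM=4
i=4 t=7 v=5: → [2,11); WM=5
i=5 t=0 v=5: DROP (t<5-2); WM=5
i=6 t=8 v=9: → [2,12); WM=6
i=7 t=11 v=5: → [2,15); WM=9
i=8 t=11 v=7: → [2,15); WM=9
i=9 t=12 v=2: → [2,16); WM=10
i=10 t=8 v=8: → [2,16); WM=10
i=11 t=13 v=9: → [2,17); WM=11
i=12 t=10 v=9: → [2,17); WM=11
i=13 t=12 v=9: → [2,17); WM=11
i=14 t=16 v=4: → [2,20); WM=14
i=15 t=19 v=6: → [2,23); WM=17
i=16 t=24 v=1: → [24,28); WM=22
i=17 t=24 v=9: → [24,28); WM=22
i=18 t=14 v=3: DROP (t<22-2); WM=22
i=19 t=25 v=7: → [24,29); WM=23
i=20 t=14 v=2: DROP (t<23-2); WM=23
i=21 t=23 v=4: → [23,29); WM=23
i=22 t=12 v=2: DROP (t<23-2); WM=23

[2,23)=8 [23,29)=4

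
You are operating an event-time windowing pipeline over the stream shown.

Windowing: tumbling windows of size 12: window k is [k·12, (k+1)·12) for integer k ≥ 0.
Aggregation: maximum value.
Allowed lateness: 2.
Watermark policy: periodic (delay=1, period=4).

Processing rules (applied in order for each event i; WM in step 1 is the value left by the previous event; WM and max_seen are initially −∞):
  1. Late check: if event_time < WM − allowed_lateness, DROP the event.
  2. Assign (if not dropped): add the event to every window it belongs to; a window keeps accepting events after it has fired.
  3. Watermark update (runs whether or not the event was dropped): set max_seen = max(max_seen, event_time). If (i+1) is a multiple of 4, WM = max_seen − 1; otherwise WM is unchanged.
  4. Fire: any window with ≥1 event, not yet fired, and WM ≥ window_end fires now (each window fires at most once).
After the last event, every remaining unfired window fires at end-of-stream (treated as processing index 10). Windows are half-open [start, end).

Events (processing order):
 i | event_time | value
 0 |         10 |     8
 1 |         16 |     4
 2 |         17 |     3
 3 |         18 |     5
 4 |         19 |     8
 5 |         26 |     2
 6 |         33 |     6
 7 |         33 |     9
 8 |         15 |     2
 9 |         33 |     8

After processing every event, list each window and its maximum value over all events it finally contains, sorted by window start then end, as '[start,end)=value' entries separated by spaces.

i=0 t=10 v=8: → [0,12); WM=−∞
i=1 t=16 v=4: → [12,24); WM=−∞
i=2 t=17 v=3: → [12,24); WM=−∞
i=3 t=18 v=5: → [12,24); WM=17; [0,12) fires=8
i=4 t=19 v=8: → [12,24); WM=17
i=5 t=26 v=2: → [24,36); WM=17
i=6 t=33 v=6: → [24,36); WM=17
i=7 t=33 v=9: → [24,36); WM=32; [12,24) fires=8
i=8 t=15 v=2: DROP (t<32-2); WM=32
i=9 t=33 v=8: → [24,36); WM=32

[0,12)=8 [12,24)=8 [24,36)=9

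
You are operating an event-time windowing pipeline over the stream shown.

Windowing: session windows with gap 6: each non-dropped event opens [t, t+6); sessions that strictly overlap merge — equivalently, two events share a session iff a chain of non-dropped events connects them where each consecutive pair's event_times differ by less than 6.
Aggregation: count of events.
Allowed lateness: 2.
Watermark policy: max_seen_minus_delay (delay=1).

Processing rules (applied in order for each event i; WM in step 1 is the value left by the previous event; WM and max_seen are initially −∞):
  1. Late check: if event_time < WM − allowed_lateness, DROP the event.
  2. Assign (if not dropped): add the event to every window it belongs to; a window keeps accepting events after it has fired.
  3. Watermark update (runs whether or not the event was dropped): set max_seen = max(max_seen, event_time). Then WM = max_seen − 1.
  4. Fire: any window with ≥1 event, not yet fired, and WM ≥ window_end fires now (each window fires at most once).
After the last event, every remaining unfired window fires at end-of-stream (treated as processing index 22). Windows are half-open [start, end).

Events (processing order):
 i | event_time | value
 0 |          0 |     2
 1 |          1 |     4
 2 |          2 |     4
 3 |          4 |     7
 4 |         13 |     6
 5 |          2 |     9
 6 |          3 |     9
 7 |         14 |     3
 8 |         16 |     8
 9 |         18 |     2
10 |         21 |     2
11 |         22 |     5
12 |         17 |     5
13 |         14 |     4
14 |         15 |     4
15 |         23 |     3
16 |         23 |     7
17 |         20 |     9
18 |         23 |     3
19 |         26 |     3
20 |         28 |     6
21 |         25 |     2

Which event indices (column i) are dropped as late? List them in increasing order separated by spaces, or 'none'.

i=0 t=0 v=2: → [0,6); WM=-1
i=1 t=1 v=4: → [0,7); WM=0
i=2 t=2 v=4: → [0,8); WM=1
i=3 t=4 v=7: → [0,10); WM=3
i=4 t=13 v=6: → [13,19); WM=12
i=5 t=2 v=9: DROP (t<12-2); WM=12
i=6 t=3 v=9: DROP (t<12-2); WM=12
i=7 t=14 v=3: → [13,20); WM=13
i=8 t=16 v=8: → [13,22); WM=15
i=9 t=18 v=2: → [13,24); WM=17
i=10 t=21 v=2: → [13,27); WM=20
i=11 t=22 v=5: → [13,28); WM=21
i=12 t=17 v=5: DROP (t<21-2); WM=21
i=13 t=14 v=4: DROP (t<21-2); WM=21
i=14 t=15 v=4: DROP (t<21-2); WM=21
i=15 t=23 v=3: → [13,29); WM=22
i=16 t=23 v=7: → [13,29); WM=22
i=17 t=20 v=9: → [13,29); WM=22
i=18 t=23 v=3: → [13,29); WM=22
i=19 t=26 v=3: → [13,32); WM=25
i=20 t=28 v=6: → [13,34); WM=27
i=21 t=25 v=2: → [13,34); WM=27

5 6 12 13 14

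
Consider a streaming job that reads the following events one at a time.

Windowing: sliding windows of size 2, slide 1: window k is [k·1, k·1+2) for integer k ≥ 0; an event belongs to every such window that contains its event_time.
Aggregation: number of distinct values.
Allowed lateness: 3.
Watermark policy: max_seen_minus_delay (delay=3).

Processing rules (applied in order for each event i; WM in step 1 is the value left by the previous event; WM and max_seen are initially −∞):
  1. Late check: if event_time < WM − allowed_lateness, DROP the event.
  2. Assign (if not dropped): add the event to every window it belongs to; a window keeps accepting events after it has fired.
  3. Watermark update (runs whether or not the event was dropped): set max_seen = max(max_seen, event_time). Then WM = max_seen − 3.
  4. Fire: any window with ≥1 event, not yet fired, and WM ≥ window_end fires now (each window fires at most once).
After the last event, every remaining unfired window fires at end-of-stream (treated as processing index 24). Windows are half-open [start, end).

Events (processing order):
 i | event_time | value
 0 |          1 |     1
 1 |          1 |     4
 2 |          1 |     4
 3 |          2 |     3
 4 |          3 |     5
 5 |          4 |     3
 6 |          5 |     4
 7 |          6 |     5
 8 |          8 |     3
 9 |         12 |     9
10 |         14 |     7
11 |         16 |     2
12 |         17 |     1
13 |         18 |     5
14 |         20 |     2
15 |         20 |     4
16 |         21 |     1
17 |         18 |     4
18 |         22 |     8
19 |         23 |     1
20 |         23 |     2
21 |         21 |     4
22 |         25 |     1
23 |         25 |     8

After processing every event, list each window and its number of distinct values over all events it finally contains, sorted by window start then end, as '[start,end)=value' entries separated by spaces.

i=0 t=1 v=1: → [1,3),[0,2); WM=-2
i=1 t=1 v=4: → [1,3),[0,2); WM=-2
i=2 t=1 v=4: → [1,3),[0,2); WM=-2
i=3 t=2 v=3: → [2,4),[1,3); WM=-1
i=4 t=3 v=5: → [3,5),[2,4); WM=0
i=5 t=4 v=3: → [4,6),[3,5); WM=1
i=6 t=5 v=4: → [5,7),[4,6); WM=2; [0,2) fires=2
i=7 t=6 v=5: → [6,8),[5,7); WM=3; [1,3) fires=3
i=8 t=8 v=3: → [8,10),[7,9); WM=5; [2,4) fires=2 [3,5) fires=2
i=9 t=12 v=9: → [12,14),[11,13); WM=9; [4,6) fires=2 [5,7) fires=2 [6,8) fires=1 [7,9) fires=1
i=10 t=14 v=7: → [14,16),[13,15); WM=11; [8,10) fires=1
i=11 t=16 v=2: → [16,18),[15,17); WM=13; [11,13) fires=1
i=12 t=17 v=1: → [17,19),[16,18); WM=14; [12,14) fires=1
i=13 t=18 v=5: → [18,20),[17,19); WM=15; [13,15) fires=1
i=14 t=20 v=2: → [20,22),[19,21); WM=17; [14,16) fires=1 [15,17) fires=1
i=15 t=20 v=4: → [20,22),[19,21); WM=17
i=16 t=21 v=1: → [21,23),[20,22); WM=18; [16,18) fires=2
i=17 t=18 v=4: → [18,20),[17,19); WM=18
i=18 t=22 v=8: → [22,24),[21,23); WM=19; [17,19) fires=3
i=19 t=23 v=1: → [23,25),[22,24); WM=20; [18,20) fires=2
i=20 t=23 v=2: → [23,25),[22,24); WM=20
i=21 t=21 v=4: → [21,23),[20,22); WM=20
i=22 t=25 v=1: → [25,27),[24,26); WM=22; [19,21) fires=2 [20,22) fires=3
i=23 t=25 v=8: → [25,27),[24,26); WM=22

[0,2)=2 [1,3)=3 [2,4)=2 [3,5)=2 [4,6)=2 [5,7)=2 [6,8)=1 [7,9)=1 [8,10)=1 [11,13)=1 [12,14)=1 [13,15)=1 [14,16)=1 [15,17)=1 [16,18)=2 [17,19)=3 [18,20)=2 [19,21)=2 [20,22)=3 [21,23)=3 [22,24)=3 [23,25)=2 [24,26)=2 [25,27)=2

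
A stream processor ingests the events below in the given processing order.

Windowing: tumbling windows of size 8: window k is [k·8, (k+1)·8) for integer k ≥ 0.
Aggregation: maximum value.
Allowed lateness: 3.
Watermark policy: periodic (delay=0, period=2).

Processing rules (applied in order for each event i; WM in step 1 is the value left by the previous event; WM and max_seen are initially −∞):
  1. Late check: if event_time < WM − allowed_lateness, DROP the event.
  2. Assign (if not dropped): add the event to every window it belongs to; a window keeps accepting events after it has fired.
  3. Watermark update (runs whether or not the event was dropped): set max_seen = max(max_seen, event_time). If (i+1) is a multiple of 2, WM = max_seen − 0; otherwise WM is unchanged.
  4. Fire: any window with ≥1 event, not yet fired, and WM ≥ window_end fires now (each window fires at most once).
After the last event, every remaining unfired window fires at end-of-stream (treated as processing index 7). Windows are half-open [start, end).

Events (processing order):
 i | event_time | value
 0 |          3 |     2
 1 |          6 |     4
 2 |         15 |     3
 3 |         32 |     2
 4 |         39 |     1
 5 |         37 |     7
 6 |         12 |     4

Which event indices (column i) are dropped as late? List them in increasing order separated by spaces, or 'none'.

i=0 t=3 v=2: → [0,8); WM=−∞
i=1 t=6 v=4: → [0,8); WM=6
i=2 t=15 v=3: → [8,16); WM=6
i=3 t=32 v=2: → [32,40); WM=32; [0,8) fires=4 [8,16) fires=3
i=4 t=39 v=1: → [32,40); WM=32
i=5 t=37 v=7: → [32,40); WM=39
i=6 t=12 v=4: DROP (t<39-3); WM=39

6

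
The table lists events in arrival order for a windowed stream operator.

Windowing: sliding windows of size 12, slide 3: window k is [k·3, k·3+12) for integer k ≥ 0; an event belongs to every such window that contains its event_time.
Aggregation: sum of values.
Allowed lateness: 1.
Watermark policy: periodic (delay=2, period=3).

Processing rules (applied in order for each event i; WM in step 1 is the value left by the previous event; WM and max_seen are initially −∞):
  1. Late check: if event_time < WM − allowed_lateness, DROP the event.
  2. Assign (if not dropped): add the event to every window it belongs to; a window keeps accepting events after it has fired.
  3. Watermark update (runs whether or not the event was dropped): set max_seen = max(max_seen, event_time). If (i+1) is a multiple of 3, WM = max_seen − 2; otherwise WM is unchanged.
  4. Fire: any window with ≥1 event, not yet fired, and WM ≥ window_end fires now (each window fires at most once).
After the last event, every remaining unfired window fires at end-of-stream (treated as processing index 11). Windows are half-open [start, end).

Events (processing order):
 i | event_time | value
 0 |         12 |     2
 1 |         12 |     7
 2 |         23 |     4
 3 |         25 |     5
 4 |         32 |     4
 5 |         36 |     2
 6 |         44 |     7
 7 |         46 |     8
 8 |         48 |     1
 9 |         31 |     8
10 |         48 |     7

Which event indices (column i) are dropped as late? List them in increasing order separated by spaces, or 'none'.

i=0 t=12 v=2: → [12,24),[9,21),[6,18),[3,15); WM=−∞
i=1 t=12 v=7: → [12,24),[9,21),[6,18),[3,15); WM=−∞
i=2 t=23 v=4: → [21,33),[18,30),[15,27),[12,24); WM=21; [3,15) fires=9 [6,18) fires=9 [9,21) fires=9
i=3 t=25 v=5: → [24,36),[21,33),[18,30),[15,27); WM=21
i=4 t=32 v=4: → [30,42),[27,39),[24,36),[21,33); WM=21
i=5 t=36 v=2: → [36,48),[33,45),[30,42),[27,39); WM=34; [12,24) fires=13 [15,27) fires=9 [18,30) fires=9 [21,33) fires=13
i=6 t=44 v=7: → [42,54),[39,51),[36,48),[33,45); WM=34
i=7 t=46 v=8: → [45,57),[42,54),[39,51),[36,48); WM=34
i=8 t=48 v=1: → [48,60),[45,57),[42,54),[39,51); WM=46; [24,36) fires=9 [27,39) fires=6 [30,42) fires=6 [33,45) fires=9
i=9 t=31 v=8: DROP (t<46-1); WM=46
i=10 t=48 v=7: → [48,60),[45,57),[42,54),[39,51); WM=46

9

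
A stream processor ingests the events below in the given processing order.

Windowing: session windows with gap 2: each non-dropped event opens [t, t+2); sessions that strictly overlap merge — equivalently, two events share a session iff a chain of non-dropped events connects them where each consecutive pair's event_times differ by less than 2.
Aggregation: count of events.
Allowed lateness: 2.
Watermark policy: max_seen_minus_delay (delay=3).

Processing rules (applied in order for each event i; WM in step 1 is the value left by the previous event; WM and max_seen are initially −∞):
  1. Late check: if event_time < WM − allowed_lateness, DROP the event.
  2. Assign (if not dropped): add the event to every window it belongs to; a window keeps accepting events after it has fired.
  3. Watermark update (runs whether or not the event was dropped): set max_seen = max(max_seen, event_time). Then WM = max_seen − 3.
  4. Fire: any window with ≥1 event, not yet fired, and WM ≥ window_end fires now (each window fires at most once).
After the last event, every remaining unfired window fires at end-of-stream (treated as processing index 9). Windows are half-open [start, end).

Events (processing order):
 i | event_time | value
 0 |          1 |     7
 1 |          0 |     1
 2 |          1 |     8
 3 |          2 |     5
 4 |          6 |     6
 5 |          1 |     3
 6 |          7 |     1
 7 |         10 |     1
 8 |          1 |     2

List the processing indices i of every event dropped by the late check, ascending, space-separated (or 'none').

8

i=0 t=1 v=7: → [1,3); WM=-2
i=1 t=0 v=1: → [0,3); WM=-2
i=2 t=1 v=8: → [0,3); WM=-2
i=3 t=2 v=5: → [0,4); WM=-1
i=4 t=6 v=6: → [6,8); WM=3
i=5 t=1 v=3: → [0,4); WM=3
i=6 t=7 v=1: → [6,9); WM=4
i=7 t=10 v=1: → [10,12); WM=7
i=8 t=1 v=2: DROP (t<7-2); WM=7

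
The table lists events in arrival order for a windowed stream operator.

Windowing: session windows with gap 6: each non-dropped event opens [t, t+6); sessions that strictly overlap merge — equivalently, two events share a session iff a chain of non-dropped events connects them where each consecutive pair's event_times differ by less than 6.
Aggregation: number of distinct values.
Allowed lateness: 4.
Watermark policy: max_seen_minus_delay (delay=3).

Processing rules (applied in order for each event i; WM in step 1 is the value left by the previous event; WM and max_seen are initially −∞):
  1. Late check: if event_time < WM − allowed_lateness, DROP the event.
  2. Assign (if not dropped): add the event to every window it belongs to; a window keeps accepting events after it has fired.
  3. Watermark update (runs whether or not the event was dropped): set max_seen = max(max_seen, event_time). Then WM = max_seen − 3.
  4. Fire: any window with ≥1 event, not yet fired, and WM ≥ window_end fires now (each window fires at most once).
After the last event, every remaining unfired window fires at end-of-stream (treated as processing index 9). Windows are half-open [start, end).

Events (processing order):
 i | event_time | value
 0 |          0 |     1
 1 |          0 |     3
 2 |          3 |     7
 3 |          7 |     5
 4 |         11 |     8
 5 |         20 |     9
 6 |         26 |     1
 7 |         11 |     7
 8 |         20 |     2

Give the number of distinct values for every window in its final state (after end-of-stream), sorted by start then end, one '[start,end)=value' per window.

[0,17)=5 [20,26)=2 [26,32)=1

i=0 t=0 v=1: → [0,6); WM=-3
i=1 t=0 v=3: → [0,6); WM=-3
i=2 t=3 v=7: → [0,9); WM=0
i=3 t=7 v=5: → [0,13); WM=4
i=4 t=11 v=8: → [0,17); WM=8
i=5 t=20 v=9: → [20,26); WM=17
i=6 t=26 v=1: → [26,32); WM=23
i=7 t=11 v=7: DROP (t<23-4); WM=23
i=8 t=20 v=2: → [20,26); WM=23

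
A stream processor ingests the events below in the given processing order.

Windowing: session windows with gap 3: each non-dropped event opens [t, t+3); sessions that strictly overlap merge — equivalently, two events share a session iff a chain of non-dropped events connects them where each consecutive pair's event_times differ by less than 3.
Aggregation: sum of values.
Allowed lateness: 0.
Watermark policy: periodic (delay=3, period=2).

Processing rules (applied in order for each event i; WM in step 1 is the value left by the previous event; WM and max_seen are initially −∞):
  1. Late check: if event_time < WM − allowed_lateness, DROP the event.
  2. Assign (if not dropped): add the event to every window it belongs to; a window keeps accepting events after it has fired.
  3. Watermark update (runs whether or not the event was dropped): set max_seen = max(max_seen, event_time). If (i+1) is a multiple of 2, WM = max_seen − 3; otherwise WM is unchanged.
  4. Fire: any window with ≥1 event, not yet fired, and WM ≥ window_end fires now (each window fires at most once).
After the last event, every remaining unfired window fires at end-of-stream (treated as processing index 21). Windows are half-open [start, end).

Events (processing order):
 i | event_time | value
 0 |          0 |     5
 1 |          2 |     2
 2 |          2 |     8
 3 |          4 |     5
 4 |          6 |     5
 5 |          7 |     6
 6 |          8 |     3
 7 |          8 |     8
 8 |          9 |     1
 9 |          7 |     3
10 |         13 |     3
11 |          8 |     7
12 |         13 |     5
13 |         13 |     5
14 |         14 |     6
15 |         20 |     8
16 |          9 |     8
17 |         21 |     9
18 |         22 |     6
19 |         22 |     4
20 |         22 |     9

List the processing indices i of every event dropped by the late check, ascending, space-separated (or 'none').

i=0 t=0 v=5: → [0,3); WM=−∞
i=1 t=2 v=2: → [0,5); WM=-1
i=2 t=2 v=8: → [0,5); WM=-1
i=3 t=4 v=5: → [0,7); WM=1
i=4 t=6 v=5: → [0,9); WM=1
i=5 t=7 v=6: → [0,10); WM=4
i=6 t=8 v=3: → [0,11); WM=4
i=7 t=8 v=8: → [0,11); WM=5
i=8 t=9 v=1: → [0,12); WM=5
i=9 t=7 v=3: → [0,12); WM=6
i=10 t=13 v=3: → [13,16); WM=6
i=11 t=8 v=7: → [0,12); WM=10
i=12 t=13 v=5: → [13,16); WM=10
i=13 t=13 v=5: → [13,16); WM=10
i=14 t=14 v=6: → [13,17); WM=10
i=15 t=20 v=8: → [20,23); WM=17
i=16 t=9 v=8: DROP (t<17-0); WM=17
i=17 t=21 v=9: → [20,24); WM=18
i=18 t=22 v=6: → [20,25); WM=18
i=19 t=22 v=4: → [20,25); WM=19
i=20 t=22 v=9: → [20,25); WM=19

16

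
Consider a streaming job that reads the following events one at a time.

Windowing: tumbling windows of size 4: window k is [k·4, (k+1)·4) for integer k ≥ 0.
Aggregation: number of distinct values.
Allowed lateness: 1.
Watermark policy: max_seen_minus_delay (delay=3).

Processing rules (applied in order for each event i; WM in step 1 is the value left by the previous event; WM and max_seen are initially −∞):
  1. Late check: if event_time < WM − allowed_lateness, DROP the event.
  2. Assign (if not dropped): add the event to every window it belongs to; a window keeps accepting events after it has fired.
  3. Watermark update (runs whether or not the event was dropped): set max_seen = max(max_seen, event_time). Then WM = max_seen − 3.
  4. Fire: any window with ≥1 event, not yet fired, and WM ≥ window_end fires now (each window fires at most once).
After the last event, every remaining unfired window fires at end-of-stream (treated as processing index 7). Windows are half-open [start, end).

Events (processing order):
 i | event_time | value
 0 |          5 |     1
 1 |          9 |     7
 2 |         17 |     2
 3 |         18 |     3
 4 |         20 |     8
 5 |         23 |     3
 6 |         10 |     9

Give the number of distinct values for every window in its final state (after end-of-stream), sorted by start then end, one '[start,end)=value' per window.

i=0 t=5 v=1: → [4,8); WM=2
i=1 t=9 v=7: → [8,12); WM=6
i=2 t=17 v=2: → [16,20); WM=14; [4,8) fires=1 [8,12) fires=1
i=3 t=18 v=3: → [16,20); WM=15
i=4 t=20 v=8: → [20,24); WM=17
i=5 t=23 v=3: → [20,24); WM=20; [16,20) fires=2
i=6 t=10 v=9: DROP (t<20-1); WM=20

[4,8)=1 [8,12)=1 [16,20)=2 [20,24)=2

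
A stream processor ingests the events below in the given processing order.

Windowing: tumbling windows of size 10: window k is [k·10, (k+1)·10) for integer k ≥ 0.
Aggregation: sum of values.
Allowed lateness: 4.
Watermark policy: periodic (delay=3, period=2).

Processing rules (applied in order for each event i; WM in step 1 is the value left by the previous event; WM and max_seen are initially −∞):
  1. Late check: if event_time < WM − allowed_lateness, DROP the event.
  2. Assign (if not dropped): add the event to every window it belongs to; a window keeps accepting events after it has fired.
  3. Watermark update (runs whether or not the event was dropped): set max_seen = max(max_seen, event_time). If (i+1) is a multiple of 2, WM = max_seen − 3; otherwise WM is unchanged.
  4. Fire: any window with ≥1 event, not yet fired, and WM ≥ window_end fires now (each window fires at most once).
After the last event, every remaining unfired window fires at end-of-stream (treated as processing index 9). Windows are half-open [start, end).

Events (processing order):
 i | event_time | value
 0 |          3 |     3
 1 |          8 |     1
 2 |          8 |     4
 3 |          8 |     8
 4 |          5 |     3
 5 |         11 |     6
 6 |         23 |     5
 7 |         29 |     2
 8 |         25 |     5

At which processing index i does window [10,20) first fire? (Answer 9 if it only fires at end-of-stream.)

7

i=0 t=3 v=3: → [0,10); WM=−∞
i=1 t=8 v=1: → [0,10); WM=5
i=2 t=8 v=4: → [0,10); WM=5
i=3 t=8 v=8: → [0,10); WM=5
i=4 t=5 v=3: → [0,10); WM=5
i=5 t=11 v=6: → [10,20); WM=8
i=6 t=23 v=5: → [20,30); WM=8
i=7 t=29 v=2: → [20,30); WM=26; [0,10) fires=19 [10,20) fires=6
i=8 t=25 v=5: → [20,30); WM=26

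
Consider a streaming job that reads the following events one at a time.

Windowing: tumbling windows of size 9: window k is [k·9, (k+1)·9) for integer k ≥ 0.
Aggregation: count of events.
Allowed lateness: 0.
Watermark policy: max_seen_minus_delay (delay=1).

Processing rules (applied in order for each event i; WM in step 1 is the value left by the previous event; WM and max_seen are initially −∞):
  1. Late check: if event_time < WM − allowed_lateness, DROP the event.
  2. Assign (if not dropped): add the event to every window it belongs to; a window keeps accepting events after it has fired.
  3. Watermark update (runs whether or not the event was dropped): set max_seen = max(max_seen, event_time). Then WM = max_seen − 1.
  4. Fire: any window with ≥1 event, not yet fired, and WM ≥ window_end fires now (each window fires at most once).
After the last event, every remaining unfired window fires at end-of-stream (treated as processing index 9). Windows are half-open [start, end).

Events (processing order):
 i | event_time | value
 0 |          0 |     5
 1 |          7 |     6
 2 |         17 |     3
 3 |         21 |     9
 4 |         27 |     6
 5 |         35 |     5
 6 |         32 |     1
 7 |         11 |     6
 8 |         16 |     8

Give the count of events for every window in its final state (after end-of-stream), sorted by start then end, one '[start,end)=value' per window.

i=0 t=0 v=5: → [0,9); WM=-1
i=1 t=7 v=6: → [0,9); WM=6
i=2 t=17 v=3: → [9,18); WM=16; [0,9) fires=2
i=3 t=21 v=9: → [18,27); WM=20; [9,18) fires=1
i=4 t=27 v=6: → [27,36); WM=26
i=5 t=35 v=5: → [27,36); WM=34; [18,27) fires=1
i=6 t=32 v=1: DROP (t<34-0); WM=34
i=7 t=11 v=6: DROP (t<34-0); WM=34
i=8 t=16 v=8: DROP (t<34-0); WM=34

[0,9)=2 [9,18)=1 [18,27)=1 [27,36)=2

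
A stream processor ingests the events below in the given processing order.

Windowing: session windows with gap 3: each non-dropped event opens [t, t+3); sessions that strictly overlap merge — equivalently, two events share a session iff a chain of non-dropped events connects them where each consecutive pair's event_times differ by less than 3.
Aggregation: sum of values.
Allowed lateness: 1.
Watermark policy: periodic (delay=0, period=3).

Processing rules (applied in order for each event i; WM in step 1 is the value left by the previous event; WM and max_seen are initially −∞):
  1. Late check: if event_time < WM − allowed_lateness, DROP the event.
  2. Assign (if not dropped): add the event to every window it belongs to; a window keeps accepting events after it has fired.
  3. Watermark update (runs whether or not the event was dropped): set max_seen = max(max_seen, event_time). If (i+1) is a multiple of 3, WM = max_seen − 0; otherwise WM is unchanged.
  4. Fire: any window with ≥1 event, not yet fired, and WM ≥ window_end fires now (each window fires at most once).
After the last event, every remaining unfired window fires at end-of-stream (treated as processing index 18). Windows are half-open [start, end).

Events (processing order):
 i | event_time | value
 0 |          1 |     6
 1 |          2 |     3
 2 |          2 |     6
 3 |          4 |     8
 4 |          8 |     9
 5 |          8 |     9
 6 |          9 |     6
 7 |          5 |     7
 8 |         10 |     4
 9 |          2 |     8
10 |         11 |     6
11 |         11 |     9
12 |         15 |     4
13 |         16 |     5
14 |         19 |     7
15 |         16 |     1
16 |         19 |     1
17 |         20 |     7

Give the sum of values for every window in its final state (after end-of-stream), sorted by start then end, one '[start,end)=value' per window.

i=0 t=1 v=6: → [1,4); WM=−∞
i=1 t=2 v=3: → [1,5); WM=−∞
i=2 t=2 v=6: → [1,5); WM=2
i=3 t=4 v=8: → [1,7); WM=2
i=4 t=8 v=9: → [8,11); WM=2
i=5 t=8 v=9: → [8,11); WM=8
i=6 t=9 v=6: → [8,12); WM=8
i=7 t=5 v=7: DROP (t<8-1); WM=8
i=8 t=10 v=4: → [8,13); WM=10
i=9 t=2 v=8: DROP (t<10-1); WM=10
i=10 t=11 v=6: → [8,14); WM=10
i=11 t=11 v=9: → [8,14); WM=11
i=12 t=15 v=4: → [15,18); WM=11
i=13 t=16 v=5: → [15,19); WM=11
i=14 t=19 v=7: → [19,22); WM=19
i=15 t=16 v=1: DROP (t<19-1); WM=19
i=16 t=19 v=1: → [19,22); WM=19
i=17 t=20 v=7: → [19,23); WM=20

[1,7)=23 [8,14)=43 [15,19)=9 [19,23)=15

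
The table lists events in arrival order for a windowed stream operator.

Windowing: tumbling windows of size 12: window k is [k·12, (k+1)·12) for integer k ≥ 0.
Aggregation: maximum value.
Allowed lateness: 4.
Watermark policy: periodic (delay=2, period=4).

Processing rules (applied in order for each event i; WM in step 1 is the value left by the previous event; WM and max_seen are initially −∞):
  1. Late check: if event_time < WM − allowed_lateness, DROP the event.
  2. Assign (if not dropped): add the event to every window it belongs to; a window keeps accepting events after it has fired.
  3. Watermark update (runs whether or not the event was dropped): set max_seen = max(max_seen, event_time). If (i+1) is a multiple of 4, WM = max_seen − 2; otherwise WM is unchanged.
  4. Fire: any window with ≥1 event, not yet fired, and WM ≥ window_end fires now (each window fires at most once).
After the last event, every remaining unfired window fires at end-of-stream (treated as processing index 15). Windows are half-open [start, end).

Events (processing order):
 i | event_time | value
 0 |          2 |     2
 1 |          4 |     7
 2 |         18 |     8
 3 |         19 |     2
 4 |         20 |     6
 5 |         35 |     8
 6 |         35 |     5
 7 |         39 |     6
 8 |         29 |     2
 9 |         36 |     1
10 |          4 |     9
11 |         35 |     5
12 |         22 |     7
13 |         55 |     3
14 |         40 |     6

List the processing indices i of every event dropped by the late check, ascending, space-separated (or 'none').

8 10 12

i=0 t=2 v=2: → [0,12); WM=−∞
i=1 t=4 v=7: → [0,12); WM=−∞
i=2 t=18 v=8: → [12,24); WM=−∞
i=3 t=19 v=2: → [12,24); WM=17; [0,12) fires=7
i=4 t=20 v=6: → [12,24); WM=17
i=5 t=35 v=8: → [24,36); WM=17
i=6 t=35 v=5: → [24,36); WM=17
i=7 t=39 v=6: → [36,48); WM=37; [12,24) fires=8 [24,36) fires=8
i=8 t=29 v=2: DROP (t<37-4); WM=37
i=9 t=36 v=1: → [36,48); WM=37
i=10 t=4 v=9: DROP (t<37-4); WM=37
i=11 t=35 v=5: → [24,36); WM=37
i=12 t=22 v=7: DROP (t<37-4); WM=37
i=13 t=55 v=3: → [48,60); WM=37
i=14 t=40 v=6: → [36,48); WM=37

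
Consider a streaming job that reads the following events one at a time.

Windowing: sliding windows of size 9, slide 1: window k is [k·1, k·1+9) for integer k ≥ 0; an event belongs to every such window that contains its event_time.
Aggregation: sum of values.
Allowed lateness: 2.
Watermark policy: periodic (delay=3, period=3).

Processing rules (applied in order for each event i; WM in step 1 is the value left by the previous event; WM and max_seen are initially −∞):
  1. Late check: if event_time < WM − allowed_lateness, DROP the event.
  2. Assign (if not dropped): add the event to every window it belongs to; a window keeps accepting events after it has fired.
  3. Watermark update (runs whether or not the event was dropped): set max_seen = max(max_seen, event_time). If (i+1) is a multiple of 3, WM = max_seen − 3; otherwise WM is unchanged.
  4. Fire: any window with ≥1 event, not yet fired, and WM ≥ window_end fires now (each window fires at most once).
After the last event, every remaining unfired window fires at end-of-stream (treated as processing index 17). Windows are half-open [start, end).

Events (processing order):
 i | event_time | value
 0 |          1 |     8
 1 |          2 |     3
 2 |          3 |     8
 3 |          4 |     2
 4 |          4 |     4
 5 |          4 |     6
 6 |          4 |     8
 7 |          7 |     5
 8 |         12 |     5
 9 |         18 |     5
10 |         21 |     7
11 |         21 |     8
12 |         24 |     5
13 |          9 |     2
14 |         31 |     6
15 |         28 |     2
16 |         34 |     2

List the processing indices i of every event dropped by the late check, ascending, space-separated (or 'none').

13

i=0 t=1 v=8: → [1,10),[0,9); WM=−∞
i=1 t=2 v=3: → [2,11),[1,10),[0,9); WM=−∞
i=2 t=3 v=8: → [3,12),[2,11),[1,10),[0,9); WM=0
i=3 t=4 v=2: → [4,13),[3,12),[2,11),[1,10),[0,9); WM=0
i=4 t=4 v=4: → [4,13),[3,12),[2,11),[1,10),[0,9); WM=0
i=5 t=4 v=6: → [4,13),[3,12),[2,11),[1,10),[0,9); WM=1
i=6 t=4 v=8: → [4,13),[3,12),[2,11),[1,10),[0,9); WM=1
i=7 t=7 v=5: → [7,16),[6,15),[5,14),[4,13),[3,12),[2,11),[1,10),[0,9); WM=1
i=8 t=12 v=5: → [12,21),[11,20),[10,19),[9,18),[8,17),[7,16),[6,15),[5,14),[4,13); WM=9; [0,9) fires=44
i=9 t=18 v=5: → [18,27),[17,26),[16,25),[15,24),[14,23),[13,22),[12,21),[11,20),[10,19); WM=9
i=10 t=21 v=7: → [21,30),[20,29),[19,28),[18,27),[17,26),[16,25),[15,24),[14,23),[13,22); WM=9
i=11 t=21 v=8: → [21,30),[20,29),[19,28),[18,27),[17,26),[16,25),[15,24),[14,23),[13,22); WM=18; [1,10) fires=44 [2,11) fires=36 [3,12) fires=33 [4,13) fires=30 [5,14) fires=10 [6,15) fires=10 [7,16) fires=10 [8,17) fires=5 [9,18) fires=5
i=12 t=24 v=5: → [24,33),[23,32),[22,31),[21,30),[20,29),[19,28),[18,27),[17,26),[16,25); WM=18
i=13 t=9 v=2: DROP (t<18-2); WM=18
i=14 t=31 v=6: → [31,40),[30,39),[29,38),[28,37),[27,36),[26,35),[25,34),[24,33),[23,32); WM=28; [10,19) fires=10 [11,20) fires=10 [12,21) fires=10 [13,22) fires=20 [14,23) fires=20 [15,24) fires=20 [16,25) fires=25 [17,26) fires=25 [18,27) fires=25 [19,28) fires=20
i=15 t=28 v=2: → [28,37),[27,36),[26,35),[25,34),[24,33),[23,32),[22,31),[21,30),[20,29); WM=28
i=16 t=34 v=2: → [34,43),[33,42),[32,41),[31,40),[30,39),[29,38),[28,37),[27,36),[26,35); WM=28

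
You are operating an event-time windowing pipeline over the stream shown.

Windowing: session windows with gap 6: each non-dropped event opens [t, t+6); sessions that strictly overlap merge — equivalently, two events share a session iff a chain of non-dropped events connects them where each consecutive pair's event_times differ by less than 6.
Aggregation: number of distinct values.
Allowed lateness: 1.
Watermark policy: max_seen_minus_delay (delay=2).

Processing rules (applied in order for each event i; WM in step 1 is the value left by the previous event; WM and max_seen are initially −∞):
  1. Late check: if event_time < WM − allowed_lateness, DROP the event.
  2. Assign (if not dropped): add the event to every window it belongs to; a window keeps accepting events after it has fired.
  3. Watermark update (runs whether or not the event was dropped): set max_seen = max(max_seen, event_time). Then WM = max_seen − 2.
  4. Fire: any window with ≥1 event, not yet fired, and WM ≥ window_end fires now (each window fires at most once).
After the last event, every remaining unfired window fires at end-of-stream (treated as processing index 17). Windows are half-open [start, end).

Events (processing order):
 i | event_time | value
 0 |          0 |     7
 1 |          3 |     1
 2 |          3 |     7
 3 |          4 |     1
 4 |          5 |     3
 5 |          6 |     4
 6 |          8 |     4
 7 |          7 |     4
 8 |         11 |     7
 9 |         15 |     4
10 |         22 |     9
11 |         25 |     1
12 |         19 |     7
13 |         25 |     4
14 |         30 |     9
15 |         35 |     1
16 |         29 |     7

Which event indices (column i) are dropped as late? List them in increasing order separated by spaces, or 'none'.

12 16

i=0 t=0 v=7: → [0,6); WM=-2
i=1 t=3 v=1: → [0,9); WM=1
i=2 t=3 v=7: → [0,9); WM=1
i=3 t=4 v=1: → [0,10); WM=2
i=4 t=5 v=3: → [0,11); WM=3
i=5 t=6 v=4: → [0,12); WM=4
i=6 t=8 v=4: → [0,14); WM=6
i=7 t=7 v=4: → [0,14); WM=6
i=8 t=11 v=7: → [0,17); WM=9
i=9 t=15 v=4: → [0,21); WM=13
i=10 t=22 v=9: → [22,28); WM=20
i=11 t=25 v=1: → [22,31); WM=23
i=12 t=19 v=7: DROP (t<23-1); WM=23
i=13 t=25 v=4: → [22,31); WM=23
i=14 t=30 v=9: → [22,36); WM=28
i=15 t=35 v=1: → [22,41); WM=33
i=16 t=29 v=7: DROP (t<33-1); WM=33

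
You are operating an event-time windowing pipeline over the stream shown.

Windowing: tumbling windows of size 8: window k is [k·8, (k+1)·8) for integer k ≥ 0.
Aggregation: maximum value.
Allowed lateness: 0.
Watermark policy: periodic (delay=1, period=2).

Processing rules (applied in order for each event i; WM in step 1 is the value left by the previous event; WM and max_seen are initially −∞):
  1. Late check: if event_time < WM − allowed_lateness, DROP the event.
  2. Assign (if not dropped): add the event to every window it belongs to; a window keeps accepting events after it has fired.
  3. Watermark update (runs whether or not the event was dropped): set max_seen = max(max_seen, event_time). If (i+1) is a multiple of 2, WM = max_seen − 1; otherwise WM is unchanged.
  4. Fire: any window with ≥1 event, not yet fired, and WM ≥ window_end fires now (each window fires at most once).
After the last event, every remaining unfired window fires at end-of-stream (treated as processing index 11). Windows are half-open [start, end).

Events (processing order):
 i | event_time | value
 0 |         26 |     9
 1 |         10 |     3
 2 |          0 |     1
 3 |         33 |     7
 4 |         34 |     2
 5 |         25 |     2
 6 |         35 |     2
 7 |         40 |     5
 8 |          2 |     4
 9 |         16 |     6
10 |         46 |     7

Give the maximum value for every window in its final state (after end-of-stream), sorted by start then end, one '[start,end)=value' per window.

[8,16)=3 [24,32)=9 [32,40)=7 [40,48)=7

i=0 t=26 v=9: → [24,32); WM=−∞
i=1 t=10 v=3: → [8,16); WM=25; [8,16) fires=3
i=2 t=0 v=1: DROP (t<25-0); WM=25
i=3 t=33 v=7: → [32,40); WM=32; [24,32) fires=9
i=4 t=34 v=2: → [32,40); WM=32
i=5 t=25 v=2: DROP (t<32-0); WM=33
i=6 t=35 v=2: → [32,40); WM=33
i=7 t=40 v=5: → [40,48); WM=39
i=8 t=2 v=4: DROP (t<39-0); WM=39
i=9 t=16 v=6: DROP (t<39-0); WM=39
i=10 t=46 v=7: → [40,48); WM=39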